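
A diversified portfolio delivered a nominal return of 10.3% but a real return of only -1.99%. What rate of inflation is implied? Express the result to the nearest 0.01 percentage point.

12.54%

From (1+r_nom) = (1+r_real)(1+π), we get 1+π = (1 + 10.3%)/(1 − 1.99%) = 1.103/0.9801 ≈ 1.12540.
So π ≈ 12.5395%.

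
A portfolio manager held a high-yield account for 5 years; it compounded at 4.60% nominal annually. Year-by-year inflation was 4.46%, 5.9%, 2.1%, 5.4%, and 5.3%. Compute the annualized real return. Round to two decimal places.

-0.02%

Cumulative inflation factor: 1.0446 × 1.059 × 1.021 × 1.054 × 1.053 ≈ 1.25355.
Nominal growth factor: 1.25216. Real growth factor = 1.25216 / 1.25355 ≈ 0.99889.
Annualized: 0.99889^(1/5) − 1 ≈ -0.00022.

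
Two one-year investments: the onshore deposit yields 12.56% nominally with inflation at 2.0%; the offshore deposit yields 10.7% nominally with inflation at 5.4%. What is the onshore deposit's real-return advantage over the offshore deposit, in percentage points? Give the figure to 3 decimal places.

The onshore deposit real return: 1.1256/1.020 − 1 = 10.3529%.
The offshore deposit real return: 1.107/1.054 − 1 = 5.0285%.
Difference: 10.3529 − 5.0285 = 5.3244 pp.

5.324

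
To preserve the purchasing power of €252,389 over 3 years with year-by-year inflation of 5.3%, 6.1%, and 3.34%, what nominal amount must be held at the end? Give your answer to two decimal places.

Cumulative price-level factor: 1.053 × 1.061 × 1.0334 = 1.1545485822.
The nominal amount required is €252,389 scaled up by that factor.

€291,395.36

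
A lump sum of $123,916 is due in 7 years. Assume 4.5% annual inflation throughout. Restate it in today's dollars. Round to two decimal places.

Price-level factor over 7 years: (1 + 4.5%)^7 ≈ 1.3608618305.
Purchasing power today: $123,916 divided by that factor.

$91,057.00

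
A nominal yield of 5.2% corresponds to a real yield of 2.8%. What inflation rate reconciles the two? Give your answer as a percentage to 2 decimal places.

2.33%

From (1+r_nom) = (1+r_real)(1+π), we get 1+π = (1 + 5.2%)/(1 + 2.8%) = 1.052/1.028 ≈ 1.02335.
So π ≈ 2.3346%.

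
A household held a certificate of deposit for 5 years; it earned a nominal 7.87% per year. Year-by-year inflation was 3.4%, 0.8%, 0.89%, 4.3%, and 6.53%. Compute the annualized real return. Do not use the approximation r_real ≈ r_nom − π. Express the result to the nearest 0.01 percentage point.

Cumulative inflation factor: 1.034 × 1.008 × 1.0089 × 1.043 × 1.0653 ≈ 1.16838.
Nominal growth factor: 1.46051. Real growth factor = 1.46051 / 1.16838 ≈ 1.25002.
Annualized: 1.25002^(1/5) − 1 ≈ 0.04564.

4.56%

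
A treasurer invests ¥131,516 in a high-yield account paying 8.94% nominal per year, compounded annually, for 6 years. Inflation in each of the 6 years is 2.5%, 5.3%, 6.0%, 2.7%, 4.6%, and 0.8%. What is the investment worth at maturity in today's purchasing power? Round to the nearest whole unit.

Nominal value at maturity: ¥131,516 × (1 + 8.94%)^6 ≈ ¥219,838.
Price-level factor over 6 years: 1.025 × 1.053 × 1.060 × 1.027 × 1.046 × 1.008 ≈ 1.2388558104.
Dividing the nominal maturity value by the price-level factor gives the value in today's money.

¥177,452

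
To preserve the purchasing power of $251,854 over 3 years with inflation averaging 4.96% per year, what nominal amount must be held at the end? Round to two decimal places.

Cumulative price-level factor: (1+4.96%)^3 ≈ 1.1563025039.
The nominal amount required is $251,854 scaled up by that factor.

$291,219.41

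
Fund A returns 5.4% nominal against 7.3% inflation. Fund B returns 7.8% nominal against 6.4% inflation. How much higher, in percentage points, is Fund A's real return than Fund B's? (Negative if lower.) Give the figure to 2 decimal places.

-3.09

Fund A real return: 1.054/1.073 − 1 = -1.771%.
Fund B real return: 1.078/1.064 − 1 = 1.316%.
Difference: -1.771 − 1.316 = -3.087 pp.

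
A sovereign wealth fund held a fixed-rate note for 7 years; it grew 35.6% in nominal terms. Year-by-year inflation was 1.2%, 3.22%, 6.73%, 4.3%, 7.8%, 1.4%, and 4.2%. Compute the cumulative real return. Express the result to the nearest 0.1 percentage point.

2.4%

Cumulative inflation factor: 1.012 × 1.0322 × 1.0673 × 1.043 × 1.078 × 1.014 × 1.042 ≈ 1.32446.
Nominal growth factor: 1.35600. Real growth factor = 1.35600 / 1.32446 ≈ 1.02381.
Total real return ≈ 2.3812%.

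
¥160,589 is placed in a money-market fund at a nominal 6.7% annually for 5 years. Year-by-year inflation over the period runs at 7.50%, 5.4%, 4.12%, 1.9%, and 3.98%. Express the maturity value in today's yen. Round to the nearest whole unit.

¥177,677

Nominal value at maturity: ¥160,589 × (1 + 6.7%)^5 ≈ ¥222,095.
Price-level factor over 5 years: 1.0750 × 1.054 × 1.0412 × 1.019 × 1.0398 ≈ 1.2499919947.
The maturity value deflated by that factor is the answer in today's purchasing power.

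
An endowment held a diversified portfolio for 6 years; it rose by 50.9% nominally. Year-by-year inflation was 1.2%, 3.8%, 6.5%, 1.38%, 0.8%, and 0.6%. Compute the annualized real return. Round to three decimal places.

4.631%

Cumulative inflation factor: 1.012 × 1.038 × 1.065 × 1.0138 × 1.008 × 1.006 ≈ 1.15011.
Nominal growth factor: 1.50900. Real growth factor = 1.50900 / 1.15011 ≈ 1.31205.
Annualized: 1.31205^(1/6) − 1 ≈ 0.04631.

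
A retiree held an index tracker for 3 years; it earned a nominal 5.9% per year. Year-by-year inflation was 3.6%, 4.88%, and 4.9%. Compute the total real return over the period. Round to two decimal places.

4.20%

Cumulative inflation factor: 1.036 × 1.0488 × 1.049 ≈ 1.13980.
Nominal growth factor: 1.18765. Real growth factor = 1.18765 / 1.13980 ≈ 1.04198.
Total real return ≈ 4.1981%.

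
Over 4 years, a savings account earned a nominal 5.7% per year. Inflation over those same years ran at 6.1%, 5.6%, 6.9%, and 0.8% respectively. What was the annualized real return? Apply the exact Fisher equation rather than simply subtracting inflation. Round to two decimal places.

0.84%

Cumulative inflation factor: 1.061 × 1.056 × 1.069 × 1.008 ≈ 1.20731.
Nominal growth factor: 1.24825. Real growth factor = 1.24825 / 1.20731 ≈ 1.03391.
Annualized: 1.03391^(1/4) − 1 ≈ 0.00837.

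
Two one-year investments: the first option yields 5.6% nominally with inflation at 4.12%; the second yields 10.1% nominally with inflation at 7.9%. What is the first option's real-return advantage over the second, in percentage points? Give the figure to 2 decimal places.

The first option real return: 1.056/1.0412 − 1 = 1.421%.
The second real return: 1.101/1.079 − 1 = 2.039%.
Difference: 1.421 − 2.039 = -0.618 pp.

-0.62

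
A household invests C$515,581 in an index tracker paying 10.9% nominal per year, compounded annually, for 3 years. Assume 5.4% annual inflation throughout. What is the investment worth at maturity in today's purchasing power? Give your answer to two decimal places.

C$600,578.40

Nominal value at maturity: C$515,581 × (1 + 10.9%)^3 ≈ C$703,220.53.
Price-level factor over 3 years: (1 + 5.4%)^3 = 1.170905464.
Dividing the nominal maturity value by the price-level factor gives the value in today's money.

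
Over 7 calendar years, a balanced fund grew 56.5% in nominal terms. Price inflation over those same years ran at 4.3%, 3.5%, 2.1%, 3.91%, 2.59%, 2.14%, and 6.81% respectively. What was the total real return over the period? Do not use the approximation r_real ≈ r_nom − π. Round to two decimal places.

Cumulative inflation factor: 1.043 × 1.035 × 1.021 × 1.0391 × 1.0259 × 1.0214 × 1.0681 ≈ 1.28180.
Nominal growth factor: 1.56500. Real growth factor = 1.56500 / 1.28180 ≈ 1.22094.
Total real return ≈ 22.0939%.

22.09%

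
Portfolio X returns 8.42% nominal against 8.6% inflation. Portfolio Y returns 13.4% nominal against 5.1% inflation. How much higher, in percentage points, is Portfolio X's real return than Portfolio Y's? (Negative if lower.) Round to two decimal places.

-8.06

Portfolio X real return: 1.0842/1.086 − 1 = -0.166%.
Portfolio Y real return: 1.134/1.051 − 1 = 7.897%.
Difference: -0.166 − 7.897 = -8.063 pp.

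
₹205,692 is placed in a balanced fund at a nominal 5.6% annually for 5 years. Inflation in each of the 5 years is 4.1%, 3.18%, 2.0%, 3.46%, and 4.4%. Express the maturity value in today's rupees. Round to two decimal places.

Nominal value at maturity: ₹205,692 × (1 + 5.6%)^5 ≈ ₹270,107.72.
Price-level factor over 5 years: 1.041 × 1.0318 × 1.020 × 1.0346 × 1.044 ≈ 1.1833668458.
The maturity value deflated by that factor is the answer in today's purchasing power.

₹228,253.58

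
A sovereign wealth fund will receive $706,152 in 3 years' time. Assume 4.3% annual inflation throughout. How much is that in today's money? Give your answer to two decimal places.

Price-level factor over 3 years: (1 + 4.3%)^3 = 1.134626507.
Purchasing power today: $706,152 divided by that factor.

$622,365.15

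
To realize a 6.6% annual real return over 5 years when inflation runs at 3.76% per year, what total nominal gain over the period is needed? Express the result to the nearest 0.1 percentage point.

Required annual nominal rate: (1+6.6%)(1+3.76%) − 1 = 10.60816%.
Cumulative over 5 years: (1 + 0.1060816)^5 − 1 ≈ 0.65553.

65.6%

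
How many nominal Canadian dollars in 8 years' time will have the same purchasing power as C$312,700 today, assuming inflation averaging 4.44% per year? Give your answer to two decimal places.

Cumulative price-level factor: (1+4.44%)^8 ≈ 1.4155815878.
Multiplying C$312,700 by the price-level factor gives the future nominal sum.

C$442,652.36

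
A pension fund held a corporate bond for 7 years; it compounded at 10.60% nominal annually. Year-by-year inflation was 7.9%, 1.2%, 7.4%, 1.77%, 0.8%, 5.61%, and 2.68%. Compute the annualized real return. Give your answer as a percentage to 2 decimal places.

Cumulative inflation factor: 1.079 × 1.012 × 1.074 × 1.0177 × 1.008 × 1.0561 × 1.0268 ≈ 1.30460.
Nominal growth factor: 2.02435. Real growth factor = 2.02435 / 1.30460 ≈ 1.55170.
Annualized: 1.55170^(1/7) − 1 ≈ 0.06478.

6.48%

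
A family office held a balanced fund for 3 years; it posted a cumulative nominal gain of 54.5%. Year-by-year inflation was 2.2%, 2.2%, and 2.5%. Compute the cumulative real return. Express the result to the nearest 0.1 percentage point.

Cumulative inflation factor: 1.022 × 1.022 × 1.025 ≈ 1.07060.
Nominal growth factor: 1.54500. Real growth factor = 1.54500 / 1.07060 ≈ 1.44312.
Total real return ≈ 44.3121%.

44.3%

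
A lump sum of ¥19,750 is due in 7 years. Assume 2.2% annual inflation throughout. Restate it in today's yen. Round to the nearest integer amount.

¥16,959

Price-level factor over 7 years: (1 + 2.2%)^7 ≈ 1.1645449880.
Purchasing power today: ¥19,750 divided by that factor.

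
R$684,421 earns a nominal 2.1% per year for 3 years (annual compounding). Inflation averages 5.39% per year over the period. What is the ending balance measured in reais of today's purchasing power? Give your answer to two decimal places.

R$622,303.64

Nominal value at maturity: R$684,421 × (1 + 2.1%)^3 ≈ R$728,451.35.
Price-level factor over 3 years: (1 + 5.39%)^3 ≈ 1.1705722208.
Dividing the nominal maturity value by the price-level factor gives the value in today's money.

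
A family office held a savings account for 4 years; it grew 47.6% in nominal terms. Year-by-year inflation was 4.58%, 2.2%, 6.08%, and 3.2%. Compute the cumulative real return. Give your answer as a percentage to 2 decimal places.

26.15%

Cumulative inflation factor: 1.0458 × 1.022 × 1.0608 × 1.032 ≈ 1.17007.
Nominal growth factor: 1.47600. Real growth factor = 1.47600 / 1.17007 ≈ 1.26146.
Total real return ≈ 26.1460%.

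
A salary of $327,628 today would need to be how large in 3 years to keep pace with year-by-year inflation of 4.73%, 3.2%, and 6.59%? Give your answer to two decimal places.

$377,440.30

Cumulative price-level factor: 1.0473 × 1.032 × 1.0659 ≈ 1.1520392162.
The nominal amount required is $327,628 scaled up by that factor.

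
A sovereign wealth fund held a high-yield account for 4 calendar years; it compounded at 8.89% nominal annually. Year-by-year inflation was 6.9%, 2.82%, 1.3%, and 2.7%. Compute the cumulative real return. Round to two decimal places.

22.95%

Cumulative inflation factor: 1.069 × 1.0282 × 1.013 × 1.027 ≈ 1.14350.
Nominal growth factor: 1.40589. Real growth factor = 1.40589 / 1.14350 ≈ 1.22947.
Total real return ≈ 22.9467%.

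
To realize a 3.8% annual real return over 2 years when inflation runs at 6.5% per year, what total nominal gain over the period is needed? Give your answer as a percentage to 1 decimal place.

22.2%

Required annual nominal rate: (1+3.8%)(1+6.5%) − 1 = 10.547%.
Cumulative over 2 years: (1 + 0.10547)^2 − 1 ≈ 0.22206.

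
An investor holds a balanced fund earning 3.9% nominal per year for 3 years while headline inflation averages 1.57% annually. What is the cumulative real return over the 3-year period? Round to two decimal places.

The annual real rate is (1+3.9%)/(1+1.57%) − 1 = 2.2940%.
Compounded over 3 years: (1 + 0.022940)^3 − 1 ≈ 0.07041.

7.04%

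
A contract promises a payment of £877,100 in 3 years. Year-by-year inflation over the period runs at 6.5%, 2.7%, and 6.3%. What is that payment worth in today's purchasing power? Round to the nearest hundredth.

£754,389.78

Price-level factor over 3 years: 1.065 × 1.027 × 1.063 = 1.162661565.
Purchasing power today: £877,100 divided by that factor.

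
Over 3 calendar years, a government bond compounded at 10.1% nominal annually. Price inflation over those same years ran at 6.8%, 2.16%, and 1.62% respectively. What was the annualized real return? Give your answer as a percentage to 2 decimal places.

6.38%

Cumulative inflation factor: 1.068 × 1.0216 × 1.0162 ≈ 1.10874.
Nominal growth factor: 1.33463. Real growth factor = 1.33463 / 1.10874 ≈ 1.20373.
Annualized: 1.20373^(1/3) − 1 ≈ 0.06376.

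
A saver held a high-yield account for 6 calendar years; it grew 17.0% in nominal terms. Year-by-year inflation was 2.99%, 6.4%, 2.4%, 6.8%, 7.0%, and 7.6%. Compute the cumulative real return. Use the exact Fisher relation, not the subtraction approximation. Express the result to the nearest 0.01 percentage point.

-15.20%

Cumulative inflation factor: 1.0299 × 1.064 × 1.024 × 1.068 × 1.070 × 1.076 ≈ 1.37976.
Nominal growth factor: 1.17000. Real growth factor = 1.17000 / 1.37976 ≈ 0.84797.
Total real return ≈ -15.2027%.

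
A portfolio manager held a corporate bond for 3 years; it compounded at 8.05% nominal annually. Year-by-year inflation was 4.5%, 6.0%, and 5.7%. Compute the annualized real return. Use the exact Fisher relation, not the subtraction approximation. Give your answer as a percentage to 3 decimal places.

2.516%

Cumulative inflation factor: 1.045 × 1.060 × 1.057 ≈ 1.17084.
Nominal growth factor: 1.26146. Real growth factor = 1.26146 / 1.17084 ≈ 1.07740.
Annualized: 1.07740^(1/3) − 1 ≈ 0.02516.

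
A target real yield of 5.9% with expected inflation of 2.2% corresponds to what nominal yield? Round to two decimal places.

8.23%

By the Fisher equation, 1 + r_nom = (1 + 5.9%)(1 + 2.2%) = 1.059 × 1.022 = 1.082298.
So r_nom = 8.2298%.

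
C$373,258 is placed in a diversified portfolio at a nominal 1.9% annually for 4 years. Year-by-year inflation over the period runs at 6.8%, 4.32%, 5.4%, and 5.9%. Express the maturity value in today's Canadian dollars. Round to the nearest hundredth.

Nominal value at maturity: C$373,258 × (1 + 1.9%)^4 ≈ C$402,444.37.
Price-level factor over 4 years: 1.068 × 1.0432 × 1.054 × 1.059 ≈ 1.2435847912.
Dividing the nominal maturity value by the price-level factor gives the value in today's money.

C$323,616.35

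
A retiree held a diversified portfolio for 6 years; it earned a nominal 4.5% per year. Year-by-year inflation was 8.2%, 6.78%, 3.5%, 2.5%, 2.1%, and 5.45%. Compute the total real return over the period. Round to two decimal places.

Cumulative inflation factor: 1.082 × 1.0678 × 1.035 × 1.025 × 1.021 × 1.0545 ≈ 1.31963.
Nominal growth factor: 1.30226. Real growth factor = 1.30226 / 1.31963 ≈ 0.98683.
Total real return ≈ -1.3166%.

-1.32%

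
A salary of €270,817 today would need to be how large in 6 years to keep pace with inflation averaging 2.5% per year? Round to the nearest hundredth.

€314,064.69

Cumulative price-level factor: (1+2.5%)^6 ≈ 1.1596934182.
Multiplying €270,817 by the price-level factor gives the future nominal sum.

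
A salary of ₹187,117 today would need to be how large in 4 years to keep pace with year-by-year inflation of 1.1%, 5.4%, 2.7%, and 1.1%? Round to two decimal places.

₹207,026.82

Cumulative price-level factor: 1.011 × 1.054 × 1.027 × 1.011 ≈ 1.1064030534.
The nominal amount required is ₹187,117 scaled up by that factor.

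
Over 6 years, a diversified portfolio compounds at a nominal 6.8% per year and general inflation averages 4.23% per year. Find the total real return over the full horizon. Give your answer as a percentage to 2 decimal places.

15.74%

The annual real rate is (1+6.8%)/(1+4.23%) − 1 = 2.4657%.
Compounded over 6 years: (1 + 0.024657)^6 − 1 ≈ 0.15737.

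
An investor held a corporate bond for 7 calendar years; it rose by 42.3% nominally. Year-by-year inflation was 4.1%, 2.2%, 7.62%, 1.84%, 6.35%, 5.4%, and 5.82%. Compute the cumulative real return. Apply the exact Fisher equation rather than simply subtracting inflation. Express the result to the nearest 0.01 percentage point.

2.88%

Cumulative inflation factor: 1.041 × 1.022 × 1.0762 × 1.0184 × 1.0635 × 1.054 × 1.0582 ≈ 1.38312.
Nominal growth factor: 1.42300. Real growth factor = 1.42300 / 1.38312 ≈ 1.02884.
Total real return ≈ 2.8836%.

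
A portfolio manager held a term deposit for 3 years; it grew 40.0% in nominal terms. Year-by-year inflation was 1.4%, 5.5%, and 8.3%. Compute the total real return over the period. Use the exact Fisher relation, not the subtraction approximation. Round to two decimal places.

20.84%

Cumulative inflation factor: 1.014 × 1.055 × 1.083 ≈ 1.15856.
Nominal growth factor: 1.40000. Real growth factor = 1.40000 / 1.15856 ≈ 1.20840.
Total real return ≈ 20.8396%.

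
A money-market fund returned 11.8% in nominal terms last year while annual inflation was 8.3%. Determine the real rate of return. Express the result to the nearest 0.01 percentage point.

3.23%

Real return via the Fisher equation: (1 + 11.8%)/(1 + 8.3%) − 1 = 1.118/1.083 − 1 ≈ 0.03232.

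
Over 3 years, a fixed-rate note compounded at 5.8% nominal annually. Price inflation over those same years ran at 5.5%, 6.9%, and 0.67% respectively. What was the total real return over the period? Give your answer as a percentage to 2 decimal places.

4.31%

Cumulative inflation factor: 1.055 × 1.069 × 1.0067 ≈ 1.13535.
Nominal growth factor: 1.18429. Real growth factor = 1.18429 / 1.13535 ≈ 1.04310.
Total real return ≈ 4.3102%.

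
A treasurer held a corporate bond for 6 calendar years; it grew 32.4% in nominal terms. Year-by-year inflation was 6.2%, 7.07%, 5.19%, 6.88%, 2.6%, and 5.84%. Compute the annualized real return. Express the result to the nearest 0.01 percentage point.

-0.79%

Cumulative inflation factor: 1.062 × 1.0707 × 1.0519 × 1.0688 × 1.026 × 1.0584 ≈ 1.38823.
Nominal growth factor: 1.32400. Real growth factor = 1.32400 / 1.38823 ≈ 0.95373.
Annualized: 0.95373^(1/6) − 1 ≈ -0.00786.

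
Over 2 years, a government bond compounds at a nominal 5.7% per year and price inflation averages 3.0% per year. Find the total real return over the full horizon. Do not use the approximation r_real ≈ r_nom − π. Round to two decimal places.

5.31%

The annual real rate is (1+5.7%)/(1+3.0%) − 1 = 2.6214%.
Compounded over 2 years: (1 + 0.026214)^2 − 1 ≈ 0.05311.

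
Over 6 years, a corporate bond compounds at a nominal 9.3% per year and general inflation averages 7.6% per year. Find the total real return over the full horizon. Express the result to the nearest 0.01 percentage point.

The annual real rate is (1+9.3%)/(1+7.6%) − 1 = 1.5799%.
Compounded over 6 years: (1 + 0.015799)^6 − 1 ≈ 0.09862.

9.86%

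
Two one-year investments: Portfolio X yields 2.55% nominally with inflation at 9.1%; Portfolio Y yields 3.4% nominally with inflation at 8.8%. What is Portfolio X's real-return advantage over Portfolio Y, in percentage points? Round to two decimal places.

-1.04

Portfolio X real return: 1.0255/1.091 − 1 = -6.004%.
Portfolio Y real return: 1.034/1.088 − 1 = -4.963%.
Difference: -6.004 − (-4.963) = -1.041 pp.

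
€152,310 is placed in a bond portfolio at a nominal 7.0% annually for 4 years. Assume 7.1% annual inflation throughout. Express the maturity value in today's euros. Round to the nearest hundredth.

€151,741.94

Nominal value at maturity: €152,310 × (1 + 7.0%)^4 ≈ €199,647.34.
Price-level factor over 4 years: (1 + 7.1%)^4 ≈ 1.3157030557.
The maturity value deflated by that factor is the answer in today's purchasing power.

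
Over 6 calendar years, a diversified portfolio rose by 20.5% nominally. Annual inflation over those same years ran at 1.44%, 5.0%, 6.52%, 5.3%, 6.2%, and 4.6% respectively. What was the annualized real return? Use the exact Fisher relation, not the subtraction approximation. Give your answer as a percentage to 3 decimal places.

Cumulative inflation factor: 1.0144 × 1.050 × 1.0652 × 1.053 × 1.062 × 1.046 ≈ 1.32713.
Nominal growth factor: 1.20500. Real growth factor = 1.20500 / 1.32713 ≈ 0.90797.
Annualized: 0.90797^(1/6) − 1 ≈ -0.01596.

-1.596%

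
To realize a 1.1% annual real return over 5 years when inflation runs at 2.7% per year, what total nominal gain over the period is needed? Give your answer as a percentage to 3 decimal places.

20.672%

Required annual nominal rate: (1+1.1%)(1+2.7%) − 1 = 3.8297%.
Cumulative over 5 years: (1 + 0.038297)^5 − 1 ≈ 0.20672.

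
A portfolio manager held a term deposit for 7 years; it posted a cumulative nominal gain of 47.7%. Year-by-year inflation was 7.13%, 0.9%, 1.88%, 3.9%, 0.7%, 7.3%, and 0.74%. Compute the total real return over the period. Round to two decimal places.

Cumulative inflation factor: 1.0713 × 1.009 × 1.0188 × 1.039 × 1.007 × 1.073 × 1.0074 ≈ 1.24548.
Nominal growth factor: 1.47700. Real growth factor = 1.47700 / 1.24548 ≈ 1.18589.
Total real return ≈ 18.5885%.

18.59%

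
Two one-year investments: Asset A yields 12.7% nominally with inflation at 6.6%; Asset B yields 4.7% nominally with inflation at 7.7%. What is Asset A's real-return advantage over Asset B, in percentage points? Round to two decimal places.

Asset A real return: 1.127/1.066 − 1 = 5.722%.
Asset B real return: 1.047/1.077 − 1 = -2.786%.
Difference: 5.722 − (-2.786) = 8.508 pp.

8.51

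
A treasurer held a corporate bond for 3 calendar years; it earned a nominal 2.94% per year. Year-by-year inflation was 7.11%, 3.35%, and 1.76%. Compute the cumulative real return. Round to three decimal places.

Cumulative inflation factor: 1.0711 × 1.0335 × 1.0176 ≈ 1.12646.
Nominal growth factor: 1.09082. Real growth factor = 1.09082 / 1.12646 ≈ 0.96836.
Total real return ≈ -3.1644%.

-3.164%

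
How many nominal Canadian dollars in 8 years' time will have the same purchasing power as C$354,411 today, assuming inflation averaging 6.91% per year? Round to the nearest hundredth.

C$604,858.56

Cumulative price-level factor: (1+6.91%)^8 ≈ 1.7066585326.
The nominal amount required is C$354,411 scaled up by that factor.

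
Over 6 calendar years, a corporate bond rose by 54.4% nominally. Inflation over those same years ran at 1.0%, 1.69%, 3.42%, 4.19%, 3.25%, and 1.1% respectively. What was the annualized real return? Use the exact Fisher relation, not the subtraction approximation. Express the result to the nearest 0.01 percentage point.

Cumulative inflation factor: 1.010 × 1.0169 × 1.0342 × 1.0419 × 1.0325 × 1.011 ≈ 1.15524.
Nominal growth factor: 1.54400. Real growth factor = 1.54400 / 1.15524 ≈ 1.33652.
Annualized: 1.33652^(1/6) − 1 ≈ 0.04953.

4.95%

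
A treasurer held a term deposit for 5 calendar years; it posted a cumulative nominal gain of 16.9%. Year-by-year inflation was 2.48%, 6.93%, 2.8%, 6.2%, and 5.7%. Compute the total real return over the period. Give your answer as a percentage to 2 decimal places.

Cumulative inflation factor: 1.0248 × 1.0693 × 1.028 × 1.062 × 1.057 ≈ 1.26454.
Nominal growth factor: 1.16900. Real growth factor = 1.16900 / 1.26454 ≈ 0.92445.
Total real return ≈ -7.5550%.

-7.56%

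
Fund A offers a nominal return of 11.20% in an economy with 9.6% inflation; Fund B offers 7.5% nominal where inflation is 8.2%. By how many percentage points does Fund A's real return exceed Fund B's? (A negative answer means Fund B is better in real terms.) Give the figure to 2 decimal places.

2.11

Fund A real return: 1.1120/1.096 − 1 = 1.460%.
Fund B real return: 1.075/1.082 − 1 = -0.647%.
Difference: 1.460 − (-0.647) = 2.107 pp.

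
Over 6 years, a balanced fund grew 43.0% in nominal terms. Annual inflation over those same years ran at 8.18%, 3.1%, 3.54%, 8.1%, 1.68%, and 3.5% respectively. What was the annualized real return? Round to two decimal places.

1.42%

Cumulative inflation factor: 1.0818 × 1.031 × 1.0354 × 1.081 × 1.0168 × 1.035 ≈ 1.31376.
Nominal growth factor: 1.43000. Real growth factor = 1.43000 / 1.31376 ≈ 1.08848.
Annualized: 1.08848^(1/6) − 1 ≈ 0.01423.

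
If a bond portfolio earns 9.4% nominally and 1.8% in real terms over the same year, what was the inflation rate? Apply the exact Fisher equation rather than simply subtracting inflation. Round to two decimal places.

7.47%

From (1+r_nom) = (1+r_real)(1+π), we get 1+π = (1 + 9.4%)/(1 + 1.8%) = 1.094/1.018 ≈ 1.07466.
So π ≈ 7.4656%.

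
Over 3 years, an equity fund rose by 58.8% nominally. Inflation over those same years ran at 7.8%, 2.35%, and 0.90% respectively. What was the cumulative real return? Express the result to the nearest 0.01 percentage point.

42.64%

Cumulative inflation factor: 1.078 × 1.0235 × 1.0090 ≈ 1.11326.
Nominal growth factor: 1.58800. Real growth factor = 1.58800 / 1.11326 ≈ 1.42644.
Total real return ≈ 42.6437%.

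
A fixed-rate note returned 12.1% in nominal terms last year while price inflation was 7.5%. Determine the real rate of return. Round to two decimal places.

Real return via the Fisher equation: (1 + 12.1%)/(1 + 7.5%) − 1 = 1.121/1.075 − 1 ≈ 0.04279.

4.28%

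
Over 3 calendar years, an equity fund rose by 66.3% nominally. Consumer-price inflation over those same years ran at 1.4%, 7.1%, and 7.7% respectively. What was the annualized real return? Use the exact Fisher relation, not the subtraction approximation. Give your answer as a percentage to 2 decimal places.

Cumulative inflation factor: 1.014 × 1.071 × 1.077 ≈ 1.16962.
Nominal growth factor: 1.66300. Real growth factor = 1.66300 / 1.16962 ≈ 1.42183.
Annualized: 1.42183^(1/3) − 1 ≈ 0.12447.

12.45%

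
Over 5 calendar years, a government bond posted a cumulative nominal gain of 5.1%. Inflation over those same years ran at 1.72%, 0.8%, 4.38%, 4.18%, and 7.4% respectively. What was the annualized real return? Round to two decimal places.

Cumulative inflation factor: 1.0172 × 1.008 × 1.0438 × 1.0418 × 1.074 ≈ 1.19749.
Nominal growth factor: 1.05100. Real growth factor = 1.05100 / 1.19749 ≈ 0.87767.
Annualized: 0.87767^(1/5) − 1 ≈ -0.02576.

-2.58%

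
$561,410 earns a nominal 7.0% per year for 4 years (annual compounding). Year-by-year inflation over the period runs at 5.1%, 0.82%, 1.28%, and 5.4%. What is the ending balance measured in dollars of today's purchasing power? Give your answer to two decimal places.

$650,581.25

Nominal value at maturity: $561,410 × (1 + 7.0%)^4 ≈ $735,893.99.
Price-level factor over 4 years: 1.051 × 1.0082 × 1.0128 × 1.054 ≈ 1.1311331039.
Dividing the nominal maturity value by the price-level factor gives the value in today's money.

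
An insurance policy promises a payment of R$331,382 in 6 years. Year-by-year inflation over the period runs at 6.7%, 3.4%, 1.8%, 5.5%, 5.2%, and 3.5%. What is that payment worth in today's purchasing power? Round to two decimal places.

R$256,854.77

Price-level factor over 6 years: 1.067 × 1.034 × 1.018 × 1.055 × 1.052 × 1.035 ≈ 1.2901532045.
Purchasing power today: R$331,382 divided by that factor.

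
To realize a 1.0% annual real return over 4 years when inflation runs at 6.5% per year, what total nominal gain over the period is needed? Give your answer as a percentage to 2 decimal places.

Required annual nominal rate: (1+1.0%)(1+6.5%) − 1 = 7.565%.
Cumulative over 4 years: (1 + 0.07565)^4 − 1 ≈ 0.33870.

33.87%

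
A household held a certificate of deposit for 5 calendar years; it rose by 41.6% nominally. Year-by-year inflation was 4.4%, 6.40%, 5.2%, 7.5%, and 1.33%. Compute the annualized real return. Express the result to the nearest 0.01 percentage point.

2.15%

Cumulative inflation factor: 1.044 × 1.0640 × 1.052 × 1.075 × 1.0133 ≈ 1.27293.
Nominal growth factor: 1.41600. Real growth factor = 1.41600 / 1.27293 ≈ 1.11239.
Annualized: 1.11239^(1/5) − 1 ≈ 0.02153.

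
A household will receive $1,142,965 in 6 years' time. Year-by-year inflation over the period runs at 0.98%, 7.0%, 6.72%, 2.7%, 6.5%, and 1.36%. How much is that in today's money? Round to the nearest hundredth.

Price-level factor over 6 years: 1.0098 × 1.070 × 1.0672 × 1.027 × 1.065 × 1.0136 ≈ 1.2783554104.
Purchasing power today: $1,142,965 divided by that factor.

$894,090.17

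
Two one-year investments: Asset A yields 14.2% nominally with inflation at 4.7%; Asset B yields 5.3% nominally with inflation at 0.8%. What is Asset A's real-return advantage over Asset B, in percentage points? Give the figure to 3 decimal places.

Asset A real return: 1.142/1.047 − 1 = 9.0735%.
Asset B real return: 1.053/1.008 − 1 = 4.4643%.
Difference: 9.0735 − 4.4643 = 4.6092 pp.

4.609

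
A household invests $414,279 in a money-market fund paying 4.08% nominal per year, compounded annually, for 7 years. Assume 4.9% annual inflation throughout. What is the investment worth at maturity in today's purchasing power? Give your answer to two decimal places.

Nominal value at maturity: $414,279 × (1 + 4.08%)^7 ≈ $548,105.18.
Price-level factor over 7 years: (1 + 4.9%)^7 ≈ 1.3977465126.
The maturity value deflated by that factor is the answer in today's purchasing power.

$392,134.89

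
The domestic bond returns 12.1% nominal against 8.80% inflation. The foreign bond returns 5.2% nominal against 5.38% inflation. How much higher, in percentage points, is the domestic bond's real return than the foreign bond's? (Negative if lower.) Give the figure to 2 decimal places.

3.20

The domestic bond real return: 1.121/1.0880 − 1 = 3.033%.
The foreign bond real return: 1.052/1.0538 − 1 = -0.171%.
Difference: 3.033 − (-0.171) = 3.204 pp.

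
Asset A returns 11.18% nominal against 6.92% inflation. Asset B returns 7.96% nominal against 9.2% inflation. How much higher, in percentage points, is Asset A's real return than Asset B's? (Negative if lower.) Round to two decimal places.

5.12

Asset A real return: 1.1118/1.0692 − 1 = 3.984%.
Asset B real return: 1.0796/1.092 − 1 = -1.136%.
Difference: 3.984 − (-1.136) = 5.120 pp.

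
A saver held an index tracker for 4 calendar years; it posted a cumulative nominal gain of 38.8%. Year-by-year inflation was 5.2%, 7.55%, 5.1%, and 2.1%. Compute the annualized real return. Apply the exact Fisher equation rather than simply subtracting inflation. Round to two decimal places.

Cumulative inflation factor: 1.052 × 1.0755 × 1.051 × 1.021 ≈ 1.21410.
Nominal growth factor: 1.38800. Real growth factor = 1.38800 / 1.21410 ≈ 1.14323.
Annualized: 1.14323^(1/4) − 1 ≈ 0.03403.

3.40%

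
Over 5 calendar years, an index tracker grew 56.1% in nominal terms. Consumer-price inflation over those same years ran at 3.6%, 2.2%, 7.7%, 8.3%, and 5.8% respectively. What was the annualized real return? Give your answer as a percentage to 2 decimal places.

3.62%

Cumulative inflation factor: 1.036 × 1.022 × 1.077 × 1.083 × 1.058 ≈ 1.30659.
Nominal growth factor: 1.56100. Real growth factor = 1.56100 / 1.30659 ≈ 1.19471.
Annualized: 1.19471^(1/5) − 1 ≈ 0.03622.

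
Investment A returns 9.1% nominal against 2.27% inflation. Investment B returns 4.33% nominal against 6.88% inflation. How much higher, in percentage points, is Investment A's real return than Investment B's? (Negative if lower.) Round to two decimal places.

Investment A real return: 1.091/1.0227 − 1 = 6.678%.
Investment B real return: 1.0433/1.0688 − 1 = -2.386%.
Difference: 6.678 − (-2.386) = 9.064 pp.

9.06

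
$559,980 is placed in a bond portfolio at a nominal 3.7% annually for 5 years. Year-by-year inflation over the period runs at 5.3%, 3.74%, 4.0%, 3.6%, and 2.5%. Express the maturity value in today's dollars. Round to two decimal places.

Nominal value at maturity: $559,980 × (1 + 3.7%)^5 ≈ $671,531.36.
Price-level factor over 5 years: 1.053 × 1.0374 × 1.040 × 1.036 × 1.025 ≈ 1.2064006845.
Dividing the nominal maturity value by the price-level factor gives the value in today's money.

$556,640.40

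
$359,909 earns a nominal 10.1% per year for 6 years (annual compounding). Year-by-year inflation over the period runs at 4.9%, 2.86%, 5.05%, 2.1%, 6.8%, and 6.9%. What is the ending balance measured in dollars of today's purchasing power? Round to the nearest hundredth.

Nominal value at maturity: $359,909 × (1 + 10.1%)^6 ≈ $641,086.48.
Price-level factor over 6 years: 1.049 × 1.0286 × 1.0505 × 1.021 × 1.068 × 1.069 ≈ 1.3212736224.
Dividing the nominal maturity value by the price-level factor gives the value in today's money.

$485,203.42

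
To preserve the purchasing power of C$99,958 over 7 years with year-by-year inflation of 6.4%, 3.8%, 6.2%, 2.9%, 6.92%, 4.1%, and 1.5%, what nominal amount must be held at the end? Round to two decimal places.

C$136,292.56

Cumulative price-level factor: 1.064 × 1.038 × 1.062 × 1.029 × 1.0692 × 1.041 × 1.015 ≈ 1.3634982812.
The nominal amount required is C$99,958 scaled up by that factor.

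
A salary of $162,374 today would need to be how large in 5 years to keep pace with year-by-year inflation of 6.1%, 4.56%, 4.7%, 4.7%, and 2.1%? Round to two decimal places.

$201,612.08

Cumulative price-level factor: 1.061 × 1.0456 × 1.047 × 1.047 × 1.021 ≈ 1.2416524903.
Multiplying $162,374 by the price-level factor gives the future nominal sum.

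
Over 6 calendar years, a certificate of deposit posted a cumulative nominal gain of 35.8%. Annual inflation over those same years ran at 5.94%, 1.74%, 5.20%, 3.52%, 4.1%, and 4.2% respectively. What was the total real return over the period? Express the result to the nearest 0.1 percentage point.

6.7%

Cumulative inflation factor: 1.0594 × 1.0174 × 1.0520 × 1.0352 × 1.041 × 1.042 ≈ 1.27324.
Nominal growth factor: 1.35800. Real growth factor = 1.35800 / 1.27324 ≈ 1.06657.
Total real return ≈ 6.6571%.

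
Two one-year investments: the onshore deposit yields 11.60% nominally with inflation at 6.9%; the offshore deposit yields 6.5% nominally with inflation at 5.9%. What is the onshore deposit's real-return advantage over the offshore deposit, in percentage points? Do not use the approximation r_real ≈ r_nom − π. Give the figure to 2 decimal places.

The onshore deposit real return: 1.1160/1.069 − 1 = 4.397%.
The offshore deposit real return: 1.065/1.059 − 1 = 0.567%.
Difference: 4.397 − 0.567 = 3.830 pp.

3.83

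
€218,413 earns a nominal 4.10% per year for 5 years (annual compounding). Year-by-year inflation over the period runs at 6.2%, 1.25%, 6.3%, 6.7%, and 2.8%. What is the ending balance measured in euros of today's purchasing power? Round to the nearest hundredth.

€212,971.64

Nominal value at maturity: €218,413 × (1 + 4.10%)^5 ≈ €267,012.83.
Price-level factor over 5 years: 1.062 × 1.0125 × 1.063 × 1.067 × 1.028 ≈ 1.2537482714.
The maturity value deflated by that factor is the answer in today's purchasing power.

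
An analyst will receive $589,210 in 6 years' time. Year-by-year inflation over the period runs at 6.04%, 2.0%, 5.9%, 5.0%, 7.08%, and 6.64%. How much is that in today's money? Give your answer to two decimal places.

$429,028.81

Price-level factor over 6 years: 1.0604 × 1.020 × 1.059 × 1.050 × 1.0708 × 1.0664 ≈ 1.3733576434.
Purchasing power today: $589,210 divided by that factor.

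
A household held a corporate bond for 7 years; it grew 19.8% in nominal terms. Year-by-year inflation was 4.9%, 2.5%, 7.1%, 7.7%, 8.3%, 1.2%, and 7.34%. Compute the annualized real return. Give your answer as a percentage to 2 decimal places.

-2.78%

Cumulative inflation factor: 1.049 × 1.025 × 1.071 × 1.077 × 1.083 × 1.012 × 1.0734 ≈ 1.45907.
Nominal growth factor: 1.19800. Real growth factor = 1.19800 / 1.45907 ≈ 0.82107.
Annualized: 0.82107^(1/7) − 1 ≈ -0.02777.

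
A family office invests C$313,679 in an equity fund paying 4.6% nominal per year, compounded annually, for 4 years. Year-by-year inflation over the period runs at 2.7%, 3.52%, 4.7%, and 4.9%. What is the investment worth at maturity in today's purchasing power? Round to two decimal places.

C$321,584.65

Nominal value at maturity: C$313,679 × (1 + 4.6%)^4 ≈ C$375,501.94.
Price-level factor over 4 years: 1.027 × 1.0352 × 1.047 × 1.049 ≈ 1.1676612738.
Dividing the nominal maturity value by the price-level factor gives the value in today's money.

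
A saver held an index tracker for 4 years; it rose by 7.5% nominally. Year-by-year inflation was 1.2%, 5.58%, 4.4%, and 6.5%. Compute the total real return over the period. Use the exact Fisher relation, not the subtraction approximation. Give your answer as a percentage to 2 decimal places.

-9.51%

Cumulative inflation factor: 1.012 × 1.0558 × 1.044 × 1.065 ≈ 1.18799.
Nominal growth factor: 1.07500. Real growth factor = 1.07500 / 1.18799 ≈ 0.90489.
Total real return ≈ -9.5109%.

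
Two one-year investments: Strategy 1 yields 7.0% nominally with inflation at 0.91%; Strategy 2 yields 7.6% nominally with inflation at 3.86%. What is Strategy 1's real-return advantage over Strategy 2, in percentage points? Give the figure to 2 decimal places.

2.43

Strategy 1 real return: 1.070/1.0091 − 1 = 6.035%.
Strategy 2 real return: 1.076/1.0386 − 1 = 3.601%.
Difference: 6.035 − 3.601 = 2.434 pp.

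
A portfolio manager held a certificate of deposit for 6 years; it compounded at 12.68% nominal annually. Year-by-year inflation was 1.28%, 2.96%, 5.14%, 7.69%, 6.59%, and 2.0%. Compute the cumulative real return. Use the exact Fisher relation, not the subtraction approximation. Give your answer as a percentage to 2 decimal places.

Cumulative inflation factor: 1.0128 × 1.0296 × 1.0514 × 1.0769 × 1.0659 × 1.020 ≈ 1.28367.
Nominal growth factor: 2.04683. Real growth factor = 2.04683 / 1.28367 ≈ 1.59452.
Total real return ≈ 59.4516%.

59.45%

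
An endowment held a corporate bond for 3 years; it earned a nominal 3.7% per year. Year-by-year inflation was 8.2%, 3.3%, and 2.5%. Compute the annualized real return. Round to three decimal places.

Cumulative inflation factor: 1.082 × 1.033 × 1.025 ≈ 1.14565.
Nominal growth factor: 1.11516. Real growth factor = 1.11516 / 1.14565 ≈ 0.97339.
Annualized: 0.97339^(1/3) − 1 ≈ -0.00895.

-0.895%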